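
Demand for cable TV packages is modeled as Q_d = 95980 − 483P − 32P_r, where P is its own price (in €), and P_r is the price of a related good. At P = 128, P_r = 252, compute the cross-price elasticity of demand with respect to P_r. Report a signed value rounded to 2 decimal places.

At the given values, Q_d = 95980 − 483(128) − 32(252) = 26092.
∂Q_d/∂P_r = -32.
E = (-32) × (252/26092) = -0.3090…

-0.31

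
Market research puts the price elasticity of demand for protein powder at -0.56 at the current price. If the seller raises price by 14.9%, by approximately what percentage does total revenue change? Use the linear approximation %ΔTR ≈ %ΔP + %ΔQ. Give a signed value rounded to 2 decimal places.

+6.56%

%ΔQ ≈ Ed × %ΔP = (-0.56) × (+14.9%) = -8.3440%
%ΔTR ≈ %ΔP + %ΔQ = (+14.9%) + (-8.3440%) = +6.5560%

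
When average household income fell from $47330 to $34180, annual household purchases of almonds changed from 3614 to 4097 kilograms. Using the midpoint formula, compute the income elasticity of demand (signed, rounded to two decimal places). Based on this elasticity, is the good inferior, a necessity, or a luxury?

%ΔQ = (4097 − 3614)/[( 3614 + 4097)/2] = 483/3855.5 = 0.125275…
%ΔIncome = (34180 − 47330)/[( 47330 + 34180)/2] = -13150/40755 = -0.322659…
E_income = (483/3855.5) / (-13150/40755) = -0.3882…
E_income < 0 ⇒ inferior good.

-0.39; inferior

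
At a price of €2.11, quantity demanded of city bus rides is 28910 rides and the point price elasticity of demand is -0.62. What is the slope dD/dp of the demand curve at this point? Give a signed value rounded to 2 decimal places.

Ed = (dD/dp)·(p/D) ⇒ dD/dp = Ed·D/p = (-0.62)·28910/2.11 = -8494.8815…

-8494.88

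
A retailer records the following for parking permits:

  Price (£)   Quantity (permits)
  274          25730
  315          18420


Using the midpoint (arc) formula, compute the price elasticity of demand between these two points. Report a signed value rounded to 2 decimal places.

%ΔQ = (18420 − 25730) / [(25730 + 18420)/2] = -7310/22075 = -0.331143…
%ΔP = (315 − 274) / [(274 + 315)/2] = 41/294.5 = 0.139219…
Arc Ed = %ΔQ / %ΔP = (-7310/22075) / (41/294.5) = -2.3785…

-2.38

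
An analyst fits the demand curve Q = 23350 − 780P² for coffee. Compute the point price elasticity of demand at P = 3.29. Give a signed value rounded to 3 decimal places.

dQ/dP = −2·780·P = -5132.4. At P = 3.29, Q = 14907.202.
Ed = (dQ/dP)·(P/Q) = (-5132.4) × (3.29/14907.202) = -1.13271…

-1.133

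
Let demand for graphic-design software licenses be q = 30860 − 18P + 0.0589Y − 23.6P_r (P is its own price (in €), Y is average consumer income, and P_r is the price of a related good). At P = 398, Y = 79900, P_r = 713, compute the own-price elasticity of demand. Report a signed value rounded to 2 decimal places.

-0.62

At the given values, q = 30860 − 18(398) + 0.0589(79900) − 23.6(713) = 11575.31.
∂q/∂P = −18.
E = (-18) × (398/11575.31) = -0.6189…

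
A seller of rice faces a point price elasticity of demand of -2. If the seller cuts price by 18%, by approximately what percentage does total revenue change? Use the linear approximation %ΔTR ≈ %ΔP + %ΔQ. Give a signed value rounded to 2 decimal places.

+18.00%

%ΔQ ≈ Ed × %ΔP = (-2) × (-18%) = +36.0000%
%ΔTR ≈ %ΔP + %ΔQ = (-18%) + (+36.0000%) = +18.0000%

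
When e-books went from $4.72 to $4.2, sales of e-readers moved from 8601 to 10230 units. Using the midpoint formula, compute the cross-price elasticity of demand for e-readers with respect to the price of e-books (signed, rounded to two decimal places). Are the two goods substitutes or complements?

%ΔQ_{e-readers} = (10230 − 8601)/avg = 1629/9415.5 = 0.173012…
%ΔP_{e-books} = (4.2 − 4.72)/avg = -0.52/4.46 = -0.116591…
E_cross = (1629/9415.5) / (-0.52/4.46) = -1.4839…
E_cross < 0 ⇒ the goods are complements.

-1.48; complements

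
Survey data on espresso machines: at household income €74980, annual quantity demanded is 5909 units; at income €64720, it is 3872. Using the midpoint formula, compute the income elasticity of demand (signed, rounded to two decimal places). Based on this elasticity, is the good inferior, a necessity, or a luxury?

2.84; luxury

%ΔQ = (3872 − 5909)/[( 5909 + 3872)/2] = -2037/4890.5 = -0.416521…
%ΔIncome = (64720 − 74980)/[( 74980 + 64720)/2] = -10260/69850 = -0.146886…
E_income = (-2037/4890.5) / (-10260/69850) = 2.8356…
E_income > 1 ⇒ normal good, luxury.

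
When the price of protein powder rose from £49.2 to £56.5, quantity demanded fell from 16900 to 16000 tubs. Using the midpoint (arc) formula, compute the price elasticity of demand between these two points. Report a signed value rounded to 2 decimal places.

%ΔQ = (16000 − 16900) / [(16900 + 16000)/2] = -900/16450 = -0.054711…
%ΔP = (56.5 − 49.2) / [(49.2 + 56.5)/2] = 7.3/52.85 = 0.138126…
Arc Ed = %ΔQ / %ΔP = (-900/16450) / (7.3/52.85) = -0.3960…

-0.40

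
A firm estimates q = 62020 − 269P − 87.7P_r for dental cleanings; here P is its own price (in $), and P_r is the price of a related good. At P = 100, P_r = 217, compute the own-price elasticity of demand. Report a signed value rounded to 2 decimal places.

At the given values, q = 62020 − 269(100) − 87.7(217) = 16089.1.
∂q/∂P = −269.
E = (-269) × (100/16089.1) = -1.6719…

-1.67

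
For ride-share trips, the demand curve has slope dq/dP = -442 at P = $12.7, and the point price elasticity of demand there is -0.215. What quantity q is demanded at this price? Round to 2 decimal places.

Ed = (dq/dP)·(P/q) ⇒ q = (dq/dP)·P/Ed = (-442)·12.7/(-0.215) = 26108.8372…

26108.84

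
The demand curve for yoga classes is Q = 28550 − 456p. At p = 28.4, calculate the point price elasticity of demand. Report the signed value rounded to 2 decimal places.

-0.83

dQ/dp = −456. At p = 28.4, Q = 28550 − 456(28.4) = 15599.6.
Ed = (dQ/dp)·(p/Q) = −456 × (28.4/15599.6) = -0.8301…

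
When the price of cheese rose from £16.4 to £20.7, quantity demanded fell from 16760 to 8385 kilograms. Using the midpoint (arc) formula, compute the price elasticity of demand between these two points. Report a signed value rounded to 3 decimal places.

%ΔQ = (8385 − 16760) / [(16760 + 8385)/2] = -8375/12572.5 = -0.666136…
%ΔP = (20.7 − 16.4) / [(16.4 + 20.7)/2] = 4.3/18.55 = 0.231805…
Arc Ed = %ΔQ / %ΔP = (-8375/12572.5) / (4.3/18.55) = -2.87368…

-2.874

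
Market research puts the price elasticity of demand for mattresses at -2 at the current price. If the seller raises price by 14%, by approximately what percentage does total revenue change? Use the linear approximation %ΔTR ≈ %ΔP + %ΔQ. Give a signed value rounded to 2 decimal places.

%ΔQ ≈ Ed × %ΔP = (-2) × (+14%) = -28.0000%
%ΔTR ≈ %ΔP + %ΔQ = (+14%) + (-28.0000%) = -14.0000%

-14.00%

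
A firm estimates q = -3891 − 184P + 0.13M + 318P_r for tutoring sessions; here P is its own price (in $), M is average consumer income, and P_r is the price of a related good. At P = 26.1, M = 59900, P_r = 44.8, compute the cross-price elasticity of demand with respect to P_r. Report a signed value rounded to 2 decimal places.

At the given values, q = -3891 − 184(26.1) + 0.13(59900) + 318(44.8) = 13340.
∂q/∂P_r = 318.
E = (318) × (44.8/13340) = 1.0679…

1.07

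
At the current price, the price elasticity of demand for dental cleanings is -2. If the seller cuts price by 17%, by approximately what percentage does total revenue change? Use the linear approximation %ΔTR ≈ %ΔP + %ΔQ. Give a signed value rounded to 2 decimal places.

%ΔQ ≈ Ed × %ΔP = (-2) × (-17%) = +34.0000%
%ΔTR ≈ %ΔP + %ΔQ = (-17%) + (+34.0000%) = +17.0000%

+17.00%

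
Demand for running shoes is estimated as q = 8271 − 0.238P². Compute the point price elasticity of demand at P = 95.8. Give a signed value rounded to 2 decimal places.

dq/dP = −2·0.238·P = -45.6008. At P = 95.8, q = 6086.72168.
Ed = (dq/dP)·(P/q) = (-45.6008) × (95.8/6086.72168) = -0.7177…

-0.72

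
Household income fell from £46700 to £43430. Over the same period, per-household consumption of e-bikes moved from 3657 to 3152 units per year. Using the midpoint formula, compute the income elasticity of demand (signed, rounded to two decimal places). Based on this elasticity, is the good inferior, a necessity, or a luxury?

%ΔQ = (3152 − 3657)/[( 3657 + 3152)/2] = -505/3404.5 = -0.148333…
%ΔIncome = (43430 − 46700)/[( 46700 + 43430)/2] = -3270/45065 = -0.072561…
E_income = (-505/3404.5) / (-3270/45065) = 2.0442…
E_income > 1 ⇒ normal good, luxury.

2.04; luxury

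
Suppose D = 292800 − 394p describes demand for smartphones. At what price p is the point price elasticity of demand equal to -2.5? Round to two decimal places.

Ed = −394p/(292800 − 394p). Set this equal to -2.5:
394p = 2.5·(292800 − 394p) ⇒ 394p(1 + 2.5) = 2.5·292800
p = 2.5·292800 / (394·3.5) = 530.8194…

530.82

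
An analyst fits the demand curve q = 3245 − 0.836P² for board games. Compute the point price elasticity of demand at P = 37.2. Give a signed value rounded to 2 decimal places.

-1.11

dq/dP = −2·0.836·P = -62.1984. At P = 37.2, q = 2088.10976.
Ed = (dq/dP)·(P/q) = (-62.1984) × (37.2/2088.10976) = -1.1080…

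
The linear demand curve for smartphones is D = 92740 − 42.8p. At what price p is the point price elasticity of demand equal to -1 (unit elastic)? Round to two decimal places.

Ed = −42.8p/(92740 − 42.8p). Set this equal to -1:
42.8p = 1·(92740 − 42.8p) ⇒ 42.8p(1 + 1) = 1·92740
p = 1·92740 / (42.8·2) = 1083.4112…

1083.41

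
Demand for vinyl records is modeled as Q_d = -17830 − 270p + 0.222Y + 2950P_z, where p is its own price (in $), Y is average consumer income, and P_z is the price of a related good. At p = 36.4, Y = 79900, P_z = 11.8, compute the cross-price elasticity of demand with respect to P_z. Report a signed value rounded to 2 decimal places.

At the given values, Q_d = -17830 − 270(36.4) + 0.222(79900) + 2950(11.8) = 24889.8.
∂Q_d/∂P_z = 2950.
E = (2950) × (11.8/24889.8) = 1.3985…

1.40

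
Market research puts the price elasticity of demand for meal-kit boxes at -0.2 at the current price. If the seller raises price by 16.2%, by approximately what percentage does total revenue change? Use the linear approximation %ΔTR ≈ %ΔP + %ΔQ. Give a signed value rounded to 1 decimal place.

%ΔQ ≈ Ed × %ΔP = (-0.2) × (+16.2%) = -3.2400%
%ΔTR ≈ %ΔP + %ΔQ = (+16.2%) + (-3.2400%) = +12.9600%

+13.0%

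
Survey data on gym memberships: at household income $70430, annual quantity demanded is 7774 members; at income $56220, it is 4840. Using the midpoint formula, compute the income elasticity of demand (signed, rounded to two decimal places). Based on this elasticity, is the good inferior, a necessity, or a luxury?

%ΔQ = (4840 − 7774)/[( 7774 + 4840)/2] = -2934/6307 = -0.465197…
%ΔIncome = (56220 − 70430)/[( 70430 + 56220)/2] = -14210/63325 = -0.224397…
E_income = (-2934/6307) / (-14210/63325) = 2.0730…
E_income > 1 ⇒ normal good, luxury.

2.07; luxury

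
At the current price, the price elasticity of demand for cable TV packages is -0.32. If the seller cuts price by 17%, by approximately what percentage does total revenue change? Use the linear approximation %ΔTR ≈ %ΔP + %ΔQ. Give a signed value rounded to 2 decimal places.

%ΔQ ≈ Ed × %ΔP = (-0.32) × (-17%) = +5.4400%
%ΔTR ≈ %ΔP + %ΔQ = (-17%) + (+5.4400%) = -11.5600%

-11.56%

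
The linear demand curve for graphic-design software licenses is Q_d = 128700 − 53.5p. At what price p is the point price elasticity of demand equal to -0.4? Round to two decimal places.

Ed = −53.5p/(128700 − 53.5p). Set this equal to -0.4:
53.5p = 0.4·(128700 − 53.5p) ⇒ 53.5p(1 + 0.4) = 0.4·128700
p = 0.4·128700 / (53.5·1.4) = 687.3164…

687.32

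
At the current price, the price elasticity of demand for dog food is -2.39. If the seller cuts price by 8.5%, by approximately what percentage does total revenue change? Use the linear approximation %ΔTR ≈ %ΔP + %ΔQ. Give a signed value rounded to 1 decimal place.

+11.8%

%ΔQ ≈ Ed × %ΔP = (-2.39) × (-8.5%) = +20.3150%
%ΔTR ≈ %ΔP + %ΔQ = (-8.5%) + (+20.3150%) = +11.8150%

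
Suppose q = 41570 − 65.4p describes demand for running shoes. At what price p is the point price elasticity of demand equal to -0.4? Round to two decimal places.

181.61

Ed = −65.4p/(41570 − 65.4p). Set this equal to -0.4:
65.4p = 0.4·(41570 − 65.4p) ⇒ 65.4p(1 + 0.4) = 0.4·41570
p = 0.4·41570 / (65.4·1.4) = 181.6076…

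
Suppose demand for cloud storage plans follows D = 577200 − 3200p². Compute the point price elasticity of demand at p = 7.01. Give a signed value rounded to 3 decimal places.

dD/dp = −2·3200·p = -44864. At p = 7.01, D = 419951.68.
Ed = (dD/dp)·(p/D) = (-44864) × (7.01/419951.68) = -0.74888…

-0.749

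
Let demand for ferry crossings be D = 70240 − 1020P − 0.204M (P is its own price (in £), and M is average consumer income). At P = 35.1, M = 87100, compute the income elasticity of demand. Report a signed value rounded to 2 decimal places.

At the given values, D = 70240 − 1020(35.1) − 0.204(87100) = 16669.6.
∂D/∂M = -0.204.
E = (-0.204) × (87100/16669.6) = -1.0659…

-1.07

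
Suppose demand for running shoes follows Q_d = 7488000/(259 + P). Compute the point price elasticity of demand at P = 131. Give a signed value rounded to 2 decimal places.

-0.34

dQ_d/dP = −7488000/(259 + P)² = -49.2308. At P = 131, Q_d = 19200.
Ed = (dQ_d/dP)·(P/Q_d) = (-49.2308) × (131/19200) = -0.3358…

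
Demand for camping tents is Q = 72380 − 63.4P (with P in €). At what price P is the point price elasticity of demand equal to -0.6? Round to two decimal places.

Ed = −63.4P/(72380 − 63.4P). Set this equal to -0.6:
63.4P = 0.6·(72380 − 63.4P) ⇒ 63.4P(1 + 0.6) = 0.6·72380
P = 0.6·72380 / (63.4·1.6) = 428.1151…

428.12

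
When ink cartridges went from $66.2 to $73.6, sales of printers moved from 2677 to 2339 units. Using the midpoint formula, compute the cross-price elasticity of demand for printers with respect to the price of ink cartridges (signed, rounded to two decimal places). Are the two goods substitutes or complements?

-1.27; complements

%ΔQ_{printers} = (2339 − 2677)/avg = -338/2508 = -0.134768…
%ΔP_{ink cartridges} = (73.6 − 66.2)/avg = 7.4/69.9 = 0.105865…
E_cross = (-338/2508) / (7.4/69.9) = -1.2730…
E_cross < 0 ⇒ the goods are complements.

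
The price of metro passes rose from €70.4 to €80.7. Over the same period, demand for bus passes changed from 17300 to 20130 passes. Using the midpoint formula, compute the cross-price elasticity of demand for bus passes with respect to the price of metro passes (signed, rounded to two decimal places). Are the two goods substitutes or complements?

1.11; substitutes

%ΔQ_{bus passes} = (20130 − 17300)/avg = 2830/18715 = 0.151215…
%ΔP_{metro passes} = (80.7 − 70.4)/avg = 10.3/75.55 = 0.136333…
E_cross = (2830/18715) / (10.3/75.55) = 1.1091…
E_cross > 0 ⇒ the goods are substitutes.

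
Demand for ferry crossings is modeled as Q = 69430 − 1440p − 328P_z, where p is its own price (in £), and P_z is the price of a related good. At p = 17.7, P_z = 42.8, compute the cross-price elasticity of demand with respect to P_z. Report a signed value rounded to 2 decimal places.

-0.47

At the given values, Q = 69430 − 1440(17.7) − 328(42.8) = 29903.6.
∂Q/∂P_z = -328.
E = (-328) × (42.8/29903.6) = -0.4694…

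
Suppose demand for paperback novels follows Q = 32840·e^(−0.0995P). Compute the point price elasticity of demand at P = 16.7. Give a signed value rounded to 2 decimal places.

dQ/dP = −0.0995·Q = -620.27. At P = 16.7, Q = 6233.87.
Ed = (dQ/dP)·(P/Q) = (-620.27) × (16.7/6233.87) = -1.6616…

-1.66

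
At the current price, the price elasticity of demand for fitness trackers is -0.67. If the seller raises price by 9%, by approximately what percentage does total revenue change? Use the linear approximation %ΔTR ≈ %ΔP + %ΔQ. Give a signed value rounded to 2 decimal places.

+2.97%

%ΔQ ≈ Ed × %ΔP = (-0.67) × (+9%) = -6.0300%
%ΔTR ≈ %ΔP + %ΔQ = (+9%) + (-6.0300%) = +2.9700%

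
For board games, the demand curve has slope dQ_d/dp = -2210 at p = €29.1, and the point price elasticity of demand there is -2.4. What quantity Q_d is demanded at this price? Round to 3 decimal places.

26796.250

Ed = (dQ_d/dp)·(p/Q_d) ⇒ Q_d = (dQ_d/dp)·p/Ed = (-2210)·29.1/(-2.4) = 26796.25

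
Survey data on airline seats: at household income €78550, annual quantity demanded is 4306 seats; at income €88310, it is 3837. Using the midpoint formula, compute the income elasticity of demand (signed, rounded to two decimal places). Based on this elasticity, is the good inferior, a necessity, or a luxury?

-0.98; inferior

%ΔQ = (3837 − 4306)/[( 4306 + 3837)/2] = -469/4071.5 = -0.115190…
%ΔIncome = (88310 − 78550)/[( 78550 + 88310)/2] = 9760/83430 = 0.116984…
E_income = (-469/4071.5) / (9760/83430) = -0.9846…
E_income < 0 ⇒ inferior good.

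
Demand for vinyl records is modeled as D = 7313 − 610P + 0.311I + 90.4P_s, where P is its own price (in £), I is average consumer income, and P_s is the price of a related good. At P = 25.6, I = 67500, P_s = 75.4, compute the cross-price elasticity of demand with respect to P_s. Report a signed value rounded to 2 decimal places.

At the given values, D = 7313 − 610(25.6) + 0.311(67500) + 90.4(75.4) = 19505.66.
∂D/∂P_s = 90.4.
E = (90.4) × (75.4/19505.66) = 0.3494…

0.35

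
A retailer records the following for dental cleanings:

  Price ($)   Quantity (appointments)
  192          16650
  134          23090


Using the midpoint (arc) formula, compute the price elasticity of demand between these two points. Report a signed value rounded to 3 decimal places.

%ΔQ = (23090 − 16650) / [(16650 + 23090)/2] = 6440/19870 = 0.324106…
%ΔP = (134 − 192) / [(192 + 134)/2] = -58/163 = -0.355828…
Arc Ed = %ΔQ / %ΔP = (6440/19870) / (-58/163) = -0.91085…

-0.911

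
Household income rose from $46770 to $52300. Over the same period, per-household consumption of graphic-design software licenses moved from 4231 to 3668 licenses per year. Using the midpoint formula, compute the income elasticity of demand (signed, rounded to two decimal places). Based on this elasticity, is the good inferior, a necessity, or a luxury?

-1.28; inferior

%ΔQ = (3668 − 4231)/[( 4231 + 3668)/2] = -563/3949.5 = -0.142549…
%ΔIncome = (52300 − 46770)/[( 46770 + 52300)/2] = 5530/49535 = 0.111638…
E_income = (-563/3949.5) / (5530/49535) = -1.2768…
E_income < 0 ⇒ inferior good.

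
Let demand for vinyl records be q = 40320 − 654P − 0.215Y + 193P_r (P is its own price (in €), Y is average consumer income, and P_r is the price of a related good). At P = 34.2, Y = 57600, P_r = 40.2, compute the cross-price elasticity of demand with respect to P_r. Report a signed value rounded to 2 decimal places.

At the given values, q = 40320 − 654(34.2) − 0.215(57600) + 193(40.2) = 13327.8.
∂q/∂P_r = 193.
E = (193) × (40.2/13327.8) = 0.5821…

0.58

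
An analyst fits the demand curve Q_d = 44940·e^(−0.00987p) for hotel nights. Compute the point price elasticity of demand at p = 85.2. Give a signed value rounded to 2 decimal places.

dQ_d/dp = −0.00987·Q_d = -191.312. At p = 85.2, Q_d = 19383.2.
Ed = (dQ_d/dp)·(p/Q_d) = (-191.312) × (85.2/19383.2) = -0.8409…

-0.84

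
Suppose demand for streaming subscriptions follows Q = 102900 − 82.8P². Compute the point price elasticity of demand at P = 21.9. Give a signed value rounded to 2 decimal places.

-1.26

dQ/dP = −2·82.8·P = -3626.64. At P = 21.9, Q = 63188.292.
Ed = (dQ/dP)·(P/Q) = (-3626.64) × (21.9/63188.292) = -1.2569…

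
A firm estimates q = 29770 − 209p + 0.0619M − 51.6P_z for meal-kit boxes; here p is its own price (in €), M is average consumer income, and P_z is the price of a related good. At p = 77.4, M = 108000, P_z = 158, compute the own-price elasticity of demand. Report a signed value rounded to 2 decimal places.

At the given values, q = 29770 − 209(77.4) + 0.0619(108000) − 51.6(158) = 12125.8.
∂q/∂p = −209.
E = (-209) × (77.4/12125.8) = -1.3340…

-1.33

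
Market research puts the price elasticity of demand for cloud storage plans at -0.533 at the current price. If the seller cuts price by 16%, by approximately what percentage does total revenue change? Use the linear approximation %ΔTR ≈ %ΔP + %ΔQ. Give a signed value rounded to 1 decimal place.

-7.5%

%ΔQ ≈ Ed × %ΔP = (-0.533) × (-16%) = +8.5280%
%ΔTR ≈ %ΔP + %ΔQ = (-16%) + (+8.5280%) = -7.4720%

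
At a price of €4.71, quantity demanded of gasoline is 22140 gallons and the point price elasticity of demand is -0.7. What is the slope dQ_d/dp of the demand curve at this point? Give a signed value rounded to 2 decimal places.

-3290.45

Ed = (dQ_d/dp)·(p/Q_d) ⇒ dQ_d/dp = Ed·Q_d/p = (-0.7)·22140/4.71 = -3290.4458…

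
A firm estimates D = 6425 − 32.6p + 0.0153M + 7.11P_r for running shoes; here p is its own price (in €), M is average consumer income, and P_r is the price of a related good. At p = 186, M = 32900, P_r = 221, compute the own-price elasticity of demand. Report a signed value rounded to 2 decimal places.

-2.49

At the given values, D = 6425 − 32.6(186) + 0.0153(32900) + 7.11(221) = 2436.08.
∂D/∂p = −32.6.
E = (-32.6) × (186/2436.08) = -2.4890…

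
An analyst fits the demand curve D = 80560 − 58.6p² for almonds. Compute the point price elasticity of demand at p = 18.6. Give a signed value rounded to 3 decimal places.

dD/dp = −2·58.6·p = -2179.92. At p = 18.6, D = 60286.744.
Ed = (dD/dp)·(p/D) = (-2179.92) × (18.6/60286.744) = -0.67256…

-0.673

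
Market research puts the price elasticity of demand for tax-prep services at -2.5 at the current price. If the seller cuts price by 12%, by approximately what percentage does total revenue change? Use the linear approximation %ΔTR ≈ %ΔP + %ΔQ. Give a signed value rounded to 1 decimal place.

+18.0%

%ΔQ ≈ Ed × %ΔP = (-2.5) × (-12%) = +30.0000%
%ΔTR ≈ %ΔP + %ΔQ = (-12%) + (+30.0000%) = +18.0000%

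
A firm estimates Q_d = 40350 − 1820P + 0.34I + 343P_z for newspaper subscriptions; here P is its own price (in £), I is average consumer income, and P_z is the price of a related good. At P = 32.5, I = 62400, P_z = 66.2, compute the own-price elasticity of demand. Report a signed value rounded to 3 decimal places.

At the given values, Q_d = 40350 − 1820(32.5) + 0.34(62400) + 343(66.2) = 25122.6.
∂Q_d/∂P = −1820.
E = (-1820) × (32.5/25122.6) = -2.35445…

-2.354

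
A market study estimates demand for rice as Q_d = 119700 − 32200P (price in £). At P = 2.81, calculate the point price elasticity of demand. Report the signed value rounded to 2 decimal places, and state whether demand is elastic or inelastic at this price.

dQ_d/dP = −32200. At P = 2.81, Q_d = 119700 − 32200(2.81) = 29218.
Ed = (dQ_d/dP)·(P/Q_d) = −32200 × (2.81/29218) = -3.0967…
|Ed| = 3.10 > 1, so demand is elastic.

-3.10; elastic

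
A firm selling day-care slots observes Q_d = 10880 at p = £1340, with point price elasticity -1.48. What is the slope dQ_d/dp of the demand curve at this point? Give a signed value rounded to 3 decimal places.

Ed = (dQ_d/dp)·(p/Q_d) ⇒ dQ_d/dp = Ed·Q_d/p = (-1.48)·10880/1340 = -12.01671…

-12.017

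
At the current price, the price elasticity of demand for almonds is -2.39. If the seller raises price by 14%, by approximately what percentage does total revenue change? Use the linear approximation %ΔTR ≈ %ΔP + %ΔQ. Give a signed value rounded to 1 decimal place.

%ΔQ ≈ Ed × %ΔP = (-2.39) × (+14%) = -33.4600%
%ΔTR ≈ %ΔP + %ΔQ = (+14%) + (-33.4600%) = -19.4600%

-19.5%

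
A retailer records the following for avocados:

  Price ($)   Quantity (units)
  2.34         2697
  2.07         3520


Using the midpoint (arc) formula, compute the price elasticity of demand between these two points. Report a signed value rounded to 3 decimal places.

-2.162

%ΔQ = (3520 − 2697) / [(2697 + 3520)/2] = 823/3108.5 = 0.264757…
%ΔP = (2.07 − 2.34) / [(2.34 + 2.07)/2] = -0.27/2.205 = -0.122448…
Arc Ed = %ΔQ / %ΔP = (823/3108.5) / (-0.27/2.205) = -2.16218…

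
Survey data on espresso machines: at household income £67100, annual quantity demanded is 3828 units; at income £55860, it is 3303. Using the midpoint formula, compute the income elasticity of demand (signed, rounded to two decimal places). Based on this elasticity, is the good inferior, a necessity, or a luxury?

%ΔQ = (3303 − 3828)/[( 3828 + 3303)/2] = -525/3565.5 = -0.147244…
%ΔIncome = (55860 − 67100)/[( 67100 + 55860)/2] = -11240/61480 = -0.182823…
E_income = (-525/3565.5) / (-11240/61480) = 0.8053…
0 < E_income < 1 ⇒ normal good, necessity.

0.81; necessity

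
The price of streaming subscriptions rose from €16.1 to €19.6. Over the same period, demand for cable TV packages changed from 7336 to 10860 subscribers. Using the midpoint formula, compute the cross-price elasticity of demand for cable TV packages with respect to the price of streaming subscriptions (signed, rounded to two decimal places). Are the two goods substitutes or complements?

1.98; substitutes

%ΔQ_{cable TV packages} = (10860 − 7336)/avg = 3524/9098 = 0.387337…
%ΔP_{streaming subscriptions} = (19.6 − 16.1)/avg = 3.5/17.85 = 0.196078…
E_cross = (3524/9098) / (3.5/17.85) = 1.9754…
E_cross > 0 ⇒ the goods are substitutes.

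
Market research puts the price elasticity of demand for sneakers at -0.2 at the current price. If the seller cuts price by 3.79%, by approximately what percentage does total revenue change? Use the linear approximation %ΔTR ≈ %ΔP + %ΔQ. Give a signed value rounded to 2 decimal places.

%ΔQ ≈ Ed × %ΔP = (-0.2) × (-3.79%) = +0.7580%
%ΔTR ≈ %ΔP + %ΔQ = (-3.79%) + (+0.7580%) = -3.0320%

-3.03%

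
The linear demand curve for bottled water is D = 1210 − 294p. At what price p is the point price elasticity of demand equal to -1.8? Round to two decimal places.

2.65

Ed = −294p/(1210 − 294p). Set this equal to -1.8:
294p = 1.8·(1210 − 294p) ⇒ 294p(1 + 1.8) = 1.8·1210
p = 1.8·1210 / (294·2.8) = 2.6457…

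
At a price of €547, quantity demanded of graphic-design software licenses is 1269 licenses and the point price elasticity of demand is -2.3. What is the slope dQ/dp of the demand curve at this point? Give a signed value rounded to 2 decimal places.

-5.34

Ed = (dQ/dp)·(p/Q) ⇒ dQ/dp = Ed·Q/p = (-2.3)·1269/547 = -5.3358…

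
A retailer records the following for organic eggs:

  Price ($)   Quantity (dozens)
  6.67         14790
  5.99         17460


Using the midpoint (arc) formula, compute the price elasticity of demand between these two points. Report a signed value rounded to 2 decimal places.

-1.54

%ΔQ = (17460 − 14790) / [(14790 + 17460)/2] = 2670/16125 = 0.165581…
%ΔP = (5.99 − 6.67) / [(6.67 + 5.99)/2] = -0.68/6.33 = -0.107424…
Arc Ed = %ΔQ / %ΔP = (2670/16125) / (-0.68/6.33) = -1.5413…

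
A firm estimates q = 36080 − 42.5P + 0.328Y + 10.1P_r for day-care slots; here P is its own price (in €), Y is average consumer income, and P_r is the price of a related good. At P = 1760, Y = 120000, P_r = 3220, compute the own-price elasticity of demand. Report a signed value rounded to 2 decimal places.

At the given values, q = 36080 − 42.5(1760) + 0.328(120000) + 10.1(3220) = 33162.
∂q/∂P = −42.5.
E = (-42.5) × (1760/33162) = -2.2555…

-2.26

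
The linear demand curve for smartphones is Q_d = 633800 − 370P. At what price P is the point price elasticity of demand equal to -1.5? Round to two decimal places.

Ed = −370P/(633800 − 370P). Set this equal to -1.5:
370P = 1.5·(633800 − 370P) ⇒ 370P(1 + 1.5) = 1.5·633800
P = 1.5·633800 / (370·2.5) = 1027.7837…

1027.78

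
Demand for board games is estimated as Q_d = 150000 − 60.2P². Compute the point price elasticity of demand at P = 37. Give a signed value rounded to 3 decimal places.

dQ_d/dP = −2·60.2·P = -4454.8. At P = 37, Q_d = 67586.2.
Ed = (dQ_d/dP)·(P/Q_d) = (-4454.8) × (37/67586.2) = -2.43877…

-2.439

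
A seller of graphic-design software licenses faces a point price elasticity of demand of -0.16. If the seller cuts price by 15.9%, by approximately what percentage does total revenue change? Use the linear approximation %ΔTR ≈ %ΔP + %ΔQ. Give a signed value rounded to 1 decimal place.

%ΔQ ≈ Ed × %ΔP = (-0.16) × (-15.9%) = +2.5440%
%ΔTR ≈ %ΔP + %ΔQ = (-15.9%) + (+2.5440%) = -13.3560%

-13.4%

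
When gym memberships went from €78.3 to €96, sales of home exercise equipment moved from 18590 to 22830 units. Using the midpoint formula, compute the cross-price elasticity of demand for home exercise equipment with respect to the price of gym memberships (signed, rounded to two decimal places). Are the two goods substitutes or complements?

%ΔQ_{home exercise equipment} = (22830 − 18590)/avg = 4240/20710 = 0.204732…
%ΔP_{gym memberships} = (96 − 78.3)/avg = 17.7/87.15 = 0.203098…
E_cross = (4240/20710) / (17.7/87.15) = 1.0080…
E_cross > 0 ⇒ the goods are substitutes.

1.01; substitutes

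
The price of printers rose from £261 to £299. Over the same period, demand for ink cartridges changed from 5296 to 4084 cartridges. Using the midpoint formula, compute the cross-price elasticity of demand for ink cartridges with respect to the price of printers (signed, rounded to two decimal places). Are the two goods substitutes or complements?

-1.90; complements

%ΔQ_{ink cartridges} = (4084 − 5296)/avg = -1212/4690 = -0.258422…
%ΔP_{printers} = (299 − 261)/avg = 38/280 = 0.135714…
E_cross = (-1212/4690) / (38/280) = -1.9041…
E_cross < 0 ⇒ the goods are complements.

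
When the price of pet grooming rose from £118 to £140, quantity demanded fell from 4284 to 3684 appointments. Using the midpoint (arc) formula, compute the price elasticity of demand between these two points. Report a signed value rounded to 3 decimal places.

-0.883

%ΔQ = (3684 − 4284) / [(4284 + 3684)/2] = -600/3984 = -0.150602…
%ΔP = (140 − 118) / [(118 + 140)/2] = 22/129 = 0.170542…
Arc Ed = %ΔQ / %ΔP = (-600/3984) / (22/129) = -0.88307…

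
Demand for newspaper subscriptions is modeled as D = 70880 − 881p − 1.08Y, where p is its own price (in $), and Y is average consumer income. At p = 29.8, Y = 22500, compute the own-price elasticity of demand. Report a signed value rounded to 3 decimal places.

-1.292

At the given values, D = 70880 − 881(29.8) − 1.08(22500) = 20326.2.
∂D/∂p = −881.
E = (-881) × (29.8/20326.2) = -1.29162…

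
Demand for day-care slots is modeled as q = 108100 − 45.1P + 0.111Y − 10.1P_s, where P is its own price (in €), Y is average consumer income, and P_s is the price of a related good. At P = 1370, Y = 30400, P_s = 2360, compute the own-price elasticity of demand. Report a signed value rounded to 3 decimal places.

At the given values, q = 108100 − 45.1(1370) + 0.111(30400) − 10.1(2360) = 25851.4.
∂q/∂P = −45.1.
E = (-45.1) × (1370/25851.4) = -2.39008…

-2.390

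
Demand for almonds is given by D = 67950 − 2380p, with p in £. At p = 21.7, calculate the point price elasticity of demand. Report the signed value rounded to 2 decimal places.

-3.17

dD/dp = −2380. At p = 21.7, D = 67950 − 2380(21.7) = 16304.
Ed = (dD/dp)·(p/D) = −2380 × (21.7/16304) = -3.1676…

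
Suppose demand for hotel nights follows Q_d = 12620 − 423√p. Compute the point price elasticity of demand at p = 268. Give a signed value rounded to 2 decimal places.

-0.61

dQ_d/dp = −423/(2√p) = -12.9194. At p = 268, Q_d = 5695.19.
Ed = (dQ_d/dp)·(p/Q_d) = (-12.9194) × (268/5695.19) = -0.6079…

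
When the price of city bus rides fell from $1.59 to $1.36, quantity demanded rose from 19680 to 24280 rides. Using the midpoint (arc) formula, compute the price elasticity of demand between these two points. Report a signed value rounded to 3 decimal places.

%ΔQ = (24280 − 19680) / [(19680 + 24280)/2] = 4600/21980 = 0.209281…
%ΔP = (1.36 − 1.59) / [(1.59 + 1.36)/2] = -0.23/1.475 = -0.155932…
Arc Ed = %ΔQ / %ΔP = (4600/21980) / (-0.23/1.475) = -1.34212…

-1.342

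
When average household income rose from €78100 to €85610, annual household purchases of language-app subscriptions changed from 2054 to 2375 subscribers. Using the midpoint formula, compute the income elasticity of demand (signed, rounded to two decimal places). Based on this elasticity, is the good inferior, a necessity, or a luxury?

%ΔQ = (2375 − 2054)/[( 2054 + 2375)/2] = 321/2214.5 = 0.144953…
%ΔIncome = (85610 − 78100)/[( 78100 + 85610)/2] = 7510/81855 = 0.091747…
E_income = (321/2214.5) / (7510/81855) = 1.5799…
E_income > 1 ⇒ normal good, luxury.

1.58; luxury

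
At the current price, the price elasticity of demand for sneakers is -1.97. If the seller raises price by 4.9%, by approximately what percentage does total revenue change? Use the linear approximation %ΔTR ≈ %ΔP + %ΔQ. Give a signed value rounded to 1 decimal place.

%ΔQ ≈ Ed × %ΔP = (-1.97) × (+4.9%) = -9.6530%
%ΔTR ≈ %ΔP + %ΔQ = (+4.9%) + (-9.6530%) = -4.7530%

-4.8%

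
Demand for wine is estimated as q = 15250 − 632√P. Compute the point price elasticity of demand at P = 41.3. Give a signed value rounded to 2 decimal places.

dq/dP = −632/(2√P) = -49.1713. At P = 41.3, q = 11188.4.
Ed = (dq/dP)·(P/q) = (-49.1713) × (41.3/11188.4) = -0.1815…

-0.18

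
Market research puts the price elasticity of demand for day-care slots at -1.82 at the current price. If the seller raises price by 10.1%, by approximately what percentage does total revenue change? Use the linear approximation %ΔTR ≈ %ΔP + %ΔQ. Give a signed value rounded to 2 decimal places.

%ΔQ ≈ Ed × %ΔP = (-1.82) × (+10.1%) = -18.3820%
%ΔTR ≈ %ΔP + %ΔQ = (+10.1%) + (-18.3820%) = -8.2820%

-8.28%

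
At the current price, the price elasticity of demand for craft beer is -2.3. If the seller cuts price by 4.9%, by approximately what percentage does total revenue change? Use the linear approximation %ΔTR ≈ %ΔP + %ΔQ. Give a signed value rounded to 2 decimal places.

%ΔQ ≈ Ed × %ΔP = (-2.3) × (-4.9%) = +11.2700%
%ΔTR ≈ %ΔP + %ΔQ = (-4.9%) + (+11.2700%) = +6.3700%

+6.37%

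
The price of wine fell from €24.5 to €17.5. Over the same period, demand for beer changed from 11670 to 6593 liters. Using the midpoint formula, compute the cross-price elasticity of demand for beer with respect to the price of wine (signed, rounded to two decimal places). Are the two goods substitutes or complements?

1.67; substitutes

%ΔQ_{beer} = (6593 − 11670)/avg = -5077/9131.5 = -0.555987…
%ΔP_{wine} = (17.5 − 24.5)/avg = -7/21 = -0.333333…
E_cross = (-5077/9131.5) / (-7/21) = 1.6679…
E_cross > 0 ⇒ the goods are substitutes.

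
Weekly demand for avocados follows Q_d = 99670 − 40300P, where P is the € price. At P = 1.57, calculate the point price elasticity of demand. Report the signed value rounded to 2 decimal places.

dQ_d/dP = −40300. At P = 1.57, Q_d = 99670 − 40300(1.57) = 36399.
Ed = (dQ_d/dP)·(P/Q_d) = −40300 × (1.57/36399) = -1.7382…

-1.74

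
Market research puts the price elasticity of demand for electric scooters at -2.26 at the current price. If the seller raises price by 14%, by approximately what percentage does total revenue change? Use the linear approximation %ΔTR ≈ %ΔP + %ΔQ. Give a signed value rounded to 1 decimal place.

%ΔQ ≈ Ed × %ΔP = (-2.26) × (+14%) = -31.6400%
%ΔTR ≈ %ΔP + %ΔQ = (+14%) + (-31.6400%) = -17.6400%

-17.6%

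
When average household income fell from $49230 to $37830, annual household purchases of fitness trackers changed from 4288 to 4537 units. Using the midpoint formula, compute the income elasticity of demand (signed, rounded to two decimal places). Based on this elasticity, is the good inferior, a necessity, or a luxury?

-0.22; inferior

%ΔQ = (4537 − 4288)/[( 4288 + 4537)/2] = 249/4412.5 = 0.056430…
%ΔIncome = (37830 − 49230)/[( 49230 + 37830)/2] = -11400/43530 = -0.261888…
E_income = (249/4412.5) / (-11400/43530) = -0.2154…
E_income < 0 ⇒ inferior good.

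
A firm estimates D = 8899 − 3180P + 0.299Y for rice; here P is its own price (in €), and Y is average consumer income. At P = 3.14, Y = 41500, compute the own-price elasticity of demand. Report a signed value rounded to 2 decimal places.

-0.88

At the given values, D = 8899 − 3180(3.14) + 0.299(41500) = 11322.3.
∂D/∂P = −3180.
E = (-3180) × (3.14/11322.3) = -0.8819…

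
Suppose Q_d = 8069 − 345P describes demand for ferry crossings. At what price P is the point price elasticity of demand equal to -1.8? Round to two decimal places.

15.04

Ed = −345P/(8069 − 345P). Set this equal to -1.8:
345P = 1.8·(8069 − 345P) ⇒ 345P(1 + 1.8) = 1.8·8069
P = 1.8·8069 / (345·2.8) = 15.0354…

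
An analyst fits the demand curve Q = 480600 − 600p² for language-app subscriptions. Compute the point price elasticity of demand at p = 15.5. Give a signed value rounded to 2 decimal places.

dQ/dp = −2·600·p = -18600. At p = 15.5, Q = 336450.
Ed = (dQ/dp)·(p/Q) = (-18600) × (15.5/336450) = -0.8568…

-0.86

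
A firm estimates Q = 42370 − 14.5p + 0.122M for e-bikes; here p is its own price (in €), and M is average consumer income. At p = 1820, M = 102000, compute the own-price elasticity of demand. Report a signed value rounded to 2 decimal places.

At the given values, Q = 42370 − 14.5(1820) + 0.122(102000) = 28424.
∂Q/∂p = −14.5.
E = (-14.5) × (1820/28424) = -0.9284…

-0.93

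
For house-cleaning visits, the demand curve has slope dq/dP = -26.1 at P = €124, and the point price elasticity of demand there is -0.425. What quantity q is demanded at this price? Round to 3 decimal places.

Ed = (dq/dP)·(P/q) ⇒ q = (dq/dP)·P/Ed = (-26.1)·124/(-0.425) = 7615.05882…

7615.059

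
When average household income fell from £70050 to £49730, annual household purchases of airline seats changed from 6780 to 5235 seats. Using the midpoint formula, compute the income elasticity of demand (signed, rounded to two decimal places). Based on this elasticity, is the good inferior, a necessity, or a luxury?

0.76; necessity

%ΔQ = (5235 − 6780)/[( 6780 + 5235)/2] = -1545/6007.5 = -0.257178…
%ΔIncome = (49730 − 70050)/[( 70050 + 49730)/2] = -20320/59890 = -0.339288…
E_income = (-1545/6007.5) / (-20320/59890) = 0.7579…
0 < E_income < 1 ⇒ normal good, necessity.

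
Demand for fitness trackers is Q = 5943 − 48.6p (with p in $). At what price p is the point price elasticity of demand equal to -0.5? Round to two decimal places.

Ed = −48.6p/(5943 − 48.6p). Set this equal to -0.5:
48.6p = 0.5·(5943 − 48.6p) ⇒ 48.6p(1 + 0.5) = 0.5·5943
p = 0.5·5943 / (48.6·1.5) = 40.7613…

40.76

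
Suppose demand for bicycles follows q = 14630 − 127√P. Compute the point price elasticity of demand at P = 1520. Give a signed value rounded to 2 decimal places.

dq/dP = −127/(2√P) = -1.62874. At P = 1520, q = 9678.63.
Ed = (dq/dP)·(P/q) = (-1.62874) × (1520/9678.63) = -0.2557…

-0.26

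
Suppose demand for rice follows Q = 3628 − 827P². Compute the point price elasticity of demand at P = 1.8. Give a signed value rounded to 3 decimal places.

dQ/dP = −2·827·P = -2977.2. At P = 1.8, Q = 948.52.
Ed = (dQ/dP)·(P/Q) = (-2977.2) × (1.8/948.52) = -5.64981…

-5.650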